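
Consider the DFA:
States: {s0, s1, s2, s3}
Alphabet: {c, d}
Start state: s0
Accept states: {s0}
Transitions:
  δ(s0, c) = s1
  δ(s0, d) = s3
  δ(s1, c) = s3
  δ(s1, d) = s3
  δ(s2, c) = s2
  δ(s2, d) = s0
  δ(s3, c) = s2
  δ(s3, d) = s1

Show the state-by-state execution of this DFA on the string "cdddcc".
read 'c': s0 → s1
  read 'd': s1 → s3
  read 'd': s3 → s1
  read 'd': s1 → s3
  read 'c': s3 → s2
  read 'c': s2 → s2
s0 -> s1 -> s3 -> s1 -> s3 -> s2 -> s2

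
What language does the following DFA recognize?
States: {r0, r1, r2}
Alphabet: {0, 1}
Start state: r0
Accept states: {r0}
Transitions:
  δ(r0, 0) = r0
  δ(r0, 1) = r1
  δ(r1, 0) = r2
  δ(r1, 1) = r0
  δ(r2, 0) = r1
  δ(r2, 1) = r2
Testing a few strings:
  '1' → reject
  '11' → accept
  '110' → accept
  '111' → reject
State roles: r0=value ≡ 0 (mod 3); r1=value ≡ 1 (mod 3); r2=value ≡ 2 (mod 3)
All binary strings representing a multiple of 3 (read in base 2; leading zeros allowed and ε counts as 0)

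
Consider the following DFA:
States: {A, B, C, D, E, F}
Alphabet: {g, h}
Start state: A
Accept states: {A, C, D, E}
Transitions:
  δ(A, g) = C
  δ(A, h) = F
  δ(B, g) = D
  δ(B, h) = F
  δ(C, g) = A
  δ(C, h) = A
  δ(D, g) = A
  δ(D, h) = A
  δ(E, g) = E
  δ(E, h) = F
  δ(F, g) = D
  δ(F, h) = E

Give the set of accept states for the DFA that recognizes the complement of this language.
Complement accept states = All states \ Original accept states
= {A, B, C, D, E, F} \ {A, C, D, E}
{B, F}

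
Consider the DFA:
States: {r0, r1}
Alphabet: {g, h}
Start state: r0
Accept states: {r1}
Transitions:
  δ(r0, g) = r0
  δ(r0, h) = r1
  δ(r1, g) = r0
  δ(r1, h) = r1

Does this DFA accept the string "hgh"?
Processing string "hgh":
  r0 --h--> r1
  r1 --g--> r0
  r0 --h--> r1
Final state: r1
Accept states: {r1}
Yes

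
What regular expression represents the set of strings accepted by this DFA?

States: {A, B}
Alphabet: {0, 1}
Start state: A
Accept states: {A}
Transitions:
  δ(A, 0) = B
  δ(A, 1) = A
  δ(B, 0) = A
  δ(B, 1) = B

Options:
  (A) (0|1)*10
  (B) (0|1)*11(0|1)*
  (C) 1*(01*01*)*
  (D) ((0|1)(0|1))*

Check each option against the DFA on short strings; one disagreement eliminates an option:
  (A) (0|1)*10: on ε the DFA stays in A and accepts (A ∈ Accept), but the regex does not match it → eliminate
  (B) (0|1)*11(0|1)*: on ε the DFA stays in A and accepts (A ∈ Accept), but the regex does not match it → eliminate
  (C) 1*(01*01*)*: agrees with the DFA on every string of length ≤ 6
  (D) ((0|1)(0|1))*: on '1' the DFA goes A → A and accepts (A ∈ Accept), but the regex does not match it → eliminate
Only (C) is consistent with the DFA.
(C) 1*(01*01*)*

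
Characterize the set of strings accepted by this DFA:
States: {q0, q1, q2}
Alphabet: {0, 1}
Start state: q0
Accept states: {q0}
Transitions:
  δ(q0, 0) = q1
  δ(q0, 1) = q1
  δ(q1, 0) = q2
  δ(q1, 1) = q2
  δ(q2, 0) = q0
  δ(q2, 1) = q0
Testing a few strings:
  '0010' → reject
  '1000' → reject
  '01' → reject
  '011' → accept
State roles: q0=length ≡ 0 (mod 3); q1=length ≡ 1 (mod 3); q2=length ≡ 2 (mod 3)
All binary strings whose length is a multiple of 3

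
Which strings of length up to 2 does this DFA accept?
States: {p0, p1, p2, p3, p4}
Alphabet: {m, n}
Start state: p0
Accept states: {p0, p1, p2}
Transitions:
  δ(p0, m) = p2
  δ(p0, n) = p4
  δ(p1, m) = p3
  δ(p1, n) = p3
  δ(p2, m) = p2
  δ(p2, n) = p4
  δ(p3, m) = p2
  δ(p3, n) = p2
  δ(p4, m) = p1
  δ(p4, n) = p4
ε, m, mm, nm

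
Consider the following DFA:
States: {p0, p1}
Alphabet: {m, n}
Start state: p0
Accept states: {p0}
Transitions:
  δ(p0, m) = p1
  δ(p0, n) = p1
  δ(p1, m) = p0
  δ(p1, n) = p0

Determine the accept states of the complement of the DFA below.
Complement accept states = All states \ Original accept states
= {p0, p1} \ {p0}
{p1}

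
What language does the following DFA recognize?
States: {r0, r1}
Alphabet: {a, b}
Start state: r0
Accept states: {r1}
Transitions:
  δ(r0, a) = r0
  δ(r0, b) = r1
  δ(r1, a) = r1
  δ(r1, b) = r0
Testing a few strings:
  'aaa' → reject
  'baa' → accept
  'aba' → accept
  'aab' → accept
State roles: r0=even number of b's so far; r1=odd number of b's so far
All strings over {a,b} with an odd number of b's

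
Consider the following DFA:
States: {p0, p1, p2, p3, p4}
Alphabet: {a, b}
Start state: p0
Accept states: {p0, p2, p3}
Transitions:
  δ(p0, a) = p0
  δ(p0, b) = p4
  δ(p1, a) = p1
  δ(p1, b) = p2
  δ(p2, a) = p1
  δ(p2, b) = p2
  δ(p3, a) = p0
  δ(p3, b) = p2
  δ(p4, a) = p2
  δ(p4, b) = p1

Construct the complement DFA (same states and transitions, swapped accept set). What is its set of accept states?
Complement accept states = All states \ Original accept states
= {p0, p1, p2, p3, p4} \ {p0, p2, p3}
{p1, p4}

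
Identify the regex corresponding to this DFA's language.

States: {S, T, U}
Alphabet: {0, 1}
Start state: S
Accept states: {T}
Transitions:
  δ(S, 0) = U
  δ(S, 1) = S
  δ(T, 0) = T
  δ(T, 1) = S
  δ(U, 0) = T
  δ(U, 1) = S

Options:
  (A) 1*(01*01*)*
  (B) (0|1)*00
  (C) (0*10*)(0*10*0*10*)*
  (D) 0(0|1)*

Check each option against the DFA on short strings; one disagreement eliminates an option:
  (A) 1*(01*01*)*: on ε the DFA stays in S and rejects (S ∉ Accept), but the regex matches it → eliminate
  (B) (0|1)*00: agrees with the DFA on every string of length ≤ 6
  (C) (0*10*)(0*10*0*10*)*: on '1' the DFA goes S → S and rejects (S ∉ Accept), but the regex matches it → eliminate
  (D) 0(0|1)*: on '0' the DFA goes S → U and rejects (U ∉ Accept), but the regex matches it → eliminate
Only (B) is consistent with the DFA.
(B) (0|1)*00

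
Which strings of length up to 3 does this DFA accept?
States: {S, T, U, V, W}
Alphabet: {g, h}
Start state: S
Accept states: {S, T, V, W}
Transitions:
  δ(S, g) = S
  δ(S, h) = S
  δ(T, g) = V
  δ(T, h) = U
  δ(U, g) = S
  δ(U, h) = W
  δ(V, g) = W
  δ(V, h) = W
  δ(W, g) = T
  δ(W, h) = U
ε, g, h, gg, gh, hg, hh, ggg, ggh, ghg, ghh, hgg, hgh, hhg, hhh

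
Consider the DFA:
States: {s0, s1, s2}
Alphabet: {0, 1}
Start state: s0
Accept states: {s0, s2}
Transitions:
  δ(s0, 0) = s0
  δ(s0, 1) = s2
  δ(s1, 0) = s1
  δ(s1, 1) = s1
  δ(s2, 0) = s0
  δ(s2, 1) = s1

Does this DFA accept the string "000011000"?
Processing string "000011000":
  s0 --0--> s0
  s0 --0--> s0
  s0 --0--> s0
  s0 --0--> s0
  s0 --1--> s2
  s2 --1--> s1
  s1 --0--> s1
  s1 --0--> s1
  s1 --0--> s1
Final state: s1
Accept states: {s0, s2}
No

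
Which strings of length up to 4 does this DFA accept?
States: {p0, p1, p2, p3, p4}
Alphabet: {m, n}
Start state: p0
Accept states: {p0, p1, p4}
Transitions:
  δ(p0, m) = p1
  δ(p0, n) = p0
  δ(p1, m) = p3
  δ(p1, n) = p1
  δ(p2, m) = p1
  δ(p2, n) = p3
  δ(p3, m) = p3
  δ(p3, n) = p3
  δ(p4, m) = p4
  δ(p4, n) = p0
ε, m, n, mn, nm, nn, mnn, nmn, nnm, nnn, mnnn, nmnn, nnmn, nnnm, nnnn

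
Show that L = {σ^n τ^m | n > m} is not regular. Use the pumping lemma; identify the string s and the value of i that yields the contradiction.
Assume L is regular with pumping length p. Idea: pumping down the σ-block drops the σ-count to at most the τ-count.
Choose s = σ^(p+1) τ^p ∈ L (|s| = 2p+1 ≥ p). By the pumping lemma, s = xyz with |xy| ≤ p, |y| > 0, so y = σ^k with k ≥ 1. Take i = 0: xz = σ^(p+1−k) τ^p. Since k ≥ 1, p+1−k ≤ p, so the number of σ's is no longer strictly greater than the number of τ's, hence xz ∉ L.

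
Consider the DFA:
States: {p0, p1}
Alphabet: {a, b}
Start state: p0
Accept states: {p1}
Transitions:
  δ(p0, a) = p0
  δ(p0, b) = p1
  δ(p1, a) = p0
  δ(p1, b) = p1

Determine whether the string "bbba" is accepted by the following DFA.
Processing string "bbba":
  p0 --b--> p1
  p1 --b--> p1
  p1 --b--> p1
  p1 --a--> p0
Final state: p0
Accept states: {p1}
No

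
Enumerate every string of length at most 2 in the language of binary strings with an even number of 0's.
ε, 1, 00, 11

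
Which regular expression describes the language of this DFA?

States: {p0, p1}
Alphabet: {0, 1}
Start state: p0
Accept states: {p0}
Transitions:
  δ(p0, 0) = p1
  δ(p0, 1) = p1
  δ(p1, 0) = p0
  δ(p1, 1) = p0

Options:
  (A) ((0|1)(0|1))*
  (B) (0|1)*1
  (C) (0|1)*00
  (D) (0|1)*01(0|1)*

Check each option against the DFA on short strings; one disagreement eliminates an option:
  (A) ((0|1)(0|1))*: agrees with the DFA on every string of length ≤ 6
  (B) (0|1)*1: on ε the DFA stays in p0 and accepts (p0 ∈ Accept), but the regex does not match it → eliminate
  (C) (0|1)*00: on ε the DFA stays in p0 and accepts (p0 ∈ Accept), but the regex does not match it → eliminate
  (D) (0|1)*01(0|1)*: on ε the DFA stays in p0 and accepts (p0 ∈ Accept), but the regex does not match it → eliminate
Only (A) is consistent with the DFA.
(A) ((0|1)(0|1))*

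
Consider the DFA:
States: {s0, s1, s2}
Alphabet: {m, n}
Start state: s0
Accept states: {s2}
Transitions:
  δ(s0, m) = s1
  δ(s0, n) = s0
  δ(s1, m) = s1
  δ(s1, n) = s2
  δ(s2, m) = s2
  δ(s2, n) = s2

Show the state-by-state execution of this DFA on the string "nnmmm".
read 'n': s0 → s0
  read 'n': s0 → s0
  read 'm': s0 → s1
  read 'm': s1 → s1
  read 'm': s1 → s1
s0 -> s0 -> s0 -> s1 -> s1 -> s1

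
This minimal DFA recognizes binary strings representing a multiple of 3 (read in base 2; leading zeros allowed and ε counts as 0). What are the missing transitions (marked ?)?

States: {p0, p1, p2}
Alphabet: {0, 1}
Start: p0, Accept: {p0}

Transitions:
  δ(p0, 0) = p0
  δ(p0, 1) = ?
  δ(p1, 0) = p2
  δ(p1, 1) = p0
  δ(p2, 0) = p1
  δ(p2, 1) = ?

From the language and accept set, identify what each state tracks — p0: value ≡ 0 (mod 3); p1: value ≡ 1 (mod 3); p2: value ≡ 2 (mod 3).
Each missing δ(q, a) is the state matching the new tracked value after reading a.
δ(p0, 1) = p1; δ(p2, 1) = p2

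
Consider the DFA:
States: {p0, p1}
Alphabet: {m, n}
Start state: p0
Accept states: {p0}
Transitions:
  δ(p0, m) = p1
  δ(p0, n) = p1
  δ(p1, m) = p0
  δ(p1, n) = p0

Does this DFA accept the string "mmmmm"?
Processing string "mmmmm":
  p0 --m--> p1
  p1 --m--> p0
  p0 --m--> p1
  p1 --m--> p0
  p0 --m--> p1
Final state: p1
Accept states: {p0}
No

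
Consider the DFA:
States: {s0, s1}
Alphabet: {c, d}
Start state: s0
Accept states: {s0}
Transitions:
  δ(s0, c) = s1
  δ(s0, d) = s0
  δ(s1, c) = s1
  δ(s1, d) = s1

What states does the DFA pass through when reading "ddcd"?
read 'd': s0 → s0
  read 'd': s0 → s0
  read 'c': s0 → s1
  read 'd': s1 → s1
s0 -> s0 -> s0 -> s1 -> s1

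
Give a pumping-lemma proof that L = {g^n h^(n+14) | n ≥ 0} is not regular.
Assume L is regular with pumping length p. Idea: pumping the g-block breaks the fixed offset of 14.
Choose s = g^p h^(p+14) ∈ L. By the pumping lemma, s = xyz with |xy| ≤ p, |y| > 0, so y = g^k with k ≥ 1. Then xy²z = g^(p+k) h^(p+14). For this to be in L we would need p+14 = (p+k)+14, i.e. k = 0, contradicting k ≥ 1. So xy²z ∉ L.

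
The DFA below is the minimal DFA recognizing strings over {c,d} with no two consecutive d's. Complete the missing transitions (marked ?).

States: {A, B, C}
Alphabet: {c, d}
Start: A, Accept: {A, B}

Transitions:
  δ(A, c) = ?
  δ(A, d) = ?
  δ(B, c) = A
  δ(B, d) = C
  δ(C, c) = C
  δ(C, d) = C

From the language and accept set, identify what each state tracks — A: last symbol not d (ok); B: last symbol d (ok); C: saw dd (dead).
Each missing δ(q, a) is the state matching the new tracked value after reading a.
δ(A, c) = A; δ(A, d) = B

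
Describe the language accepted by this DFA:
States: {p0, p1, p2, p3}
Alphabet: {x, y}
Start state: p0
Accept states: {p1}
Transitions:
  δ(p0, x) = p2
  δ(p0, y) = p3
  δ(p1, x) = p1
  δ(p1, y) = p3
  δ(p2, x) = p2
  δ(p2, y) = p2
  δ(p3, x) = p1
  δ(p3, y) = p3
Testing a few strings:
  'x' → reject
  'y' → reject
  'yy' → reject
  'yyyx' → accept
State roles: p0=no input read; p1=started with y, last symbol x; p2=started with x (dead); p3=started with y, last symbol y
All strings over {x,y} that start with y and end with x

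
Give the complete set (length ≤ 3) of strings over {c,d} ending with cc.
cc, ccc, dcc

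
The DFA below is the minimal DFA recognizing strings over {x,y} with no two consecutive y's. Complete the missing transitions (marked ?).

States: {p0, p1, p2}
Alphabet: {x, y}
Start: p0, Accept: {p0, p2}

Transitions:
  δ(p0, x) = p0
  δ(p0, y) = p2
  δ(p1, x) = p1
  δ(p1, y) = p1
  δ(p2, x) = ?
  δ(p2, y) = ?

From the language and accept set, identify what each state tracks — p0: last symbol not y (ok); p1: saw yy (dead); p2: last symbol y (ok).
Each missing δ(q, a) is the state matching the new tracked value after reading a.
δ(p2, x) = p0; δ(p2, y) = p1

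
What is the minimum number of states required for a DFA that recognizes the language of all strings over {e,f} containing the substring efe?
By Myhill–Nerode, count the distinguishable equivalence classes: 4 classes — one per longest suffix of the input that is a prefix of 'efe' (lengths 0 through 2), plus an absorbing 'already seen efe' class.
4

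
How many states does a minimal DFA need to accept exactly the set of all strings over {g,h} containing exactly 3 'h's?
By Myhill–Nerode, count the distinguishable equivalence classes: 5 classes — having seen 0, 1, …, 3, or >3 copies of 'h'; the count-3 class is the only accepting one and >3 is dead.
5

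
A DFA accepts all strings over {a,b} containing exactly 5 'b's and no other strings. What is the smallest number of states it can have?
By Myhill–Nerode, count the distinguishable equivalence classes: 7 classes — having seen 0, 1, …, 5, or >5 copies of 'b'; the count-5 class is the only accepting one and >5 is dead.
7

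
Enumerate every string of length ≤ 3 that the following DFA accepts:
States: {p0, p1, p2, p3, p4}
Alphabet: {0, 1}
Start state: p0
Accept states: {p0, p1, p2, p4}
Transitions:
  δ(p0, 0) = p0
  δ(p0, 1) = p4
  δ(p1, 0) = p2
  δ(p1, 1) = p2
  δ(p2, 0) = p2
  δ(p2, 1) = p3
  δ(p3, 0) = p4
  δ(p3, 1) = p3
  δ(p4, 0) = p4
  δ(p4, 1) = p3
ε, 0, 1, 00, 01, 10, 000, 001, 010, 100, 110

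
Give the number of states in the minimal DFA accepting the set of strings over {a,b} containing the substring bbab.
By Myhill–Nerode, count the distinguishable equivalence classes: 5 classes — one per longest suffix of the input that is a prefix of 'bbab' (lengths 0 through 3), plus an absorbing 'already seen bbab' class.
5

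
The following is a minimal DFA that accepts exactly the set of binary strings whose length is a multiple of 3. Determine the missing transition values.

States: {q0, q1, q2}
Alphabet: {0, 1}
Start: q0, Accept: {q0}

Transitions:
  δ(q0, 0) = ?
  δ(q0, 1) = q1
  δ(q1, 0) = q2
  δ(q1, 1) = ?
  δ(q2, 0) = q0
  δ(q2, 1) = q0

From the language and accept set, identify what each state tracks — q0: length ≡ 0 (mod 3); q1: length ≡ 1 (mod 3); q2: length ≡ 2 (mod 3).
Each missing δ(q, a) is the state matching the new tracked value after reading a.
δ(q0, 0) = q1; δ(q1, 1) = q2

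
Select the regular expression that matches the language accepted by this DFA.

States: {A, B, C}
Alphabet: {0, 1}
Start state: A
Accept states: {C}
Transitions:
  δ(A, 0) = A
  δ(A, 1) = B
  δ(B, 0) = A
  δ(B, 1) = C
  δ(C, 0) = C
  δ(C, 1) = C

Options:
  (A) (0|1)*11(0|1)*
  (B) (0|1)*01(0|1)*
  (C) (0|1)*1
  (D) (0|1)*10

Check each option against the DFA on short strings; one disagreement eliminates an option:
  (A) (0|1)*11(0|1)*: agrees with the DFA on every string of length ≤ 6
  (B) (0|1)*01(0|1)*: on '01' the DFA goes A → A → B and rejects (B ∉ Accept), but the regex matches it → eliminate
  (C) (0|1)*1: on '1' the DFA goes A → B and rejects (B ∉ Accept), but the regex matches it → eliminate
  (D) (0|1)*10: on '10' the DFA goes A → B → A and rejects (A ∉ Accept), but the regex matches it → eliminate
Only (A) is consistent with the DFA.
(A) (0|1)*11(0|1)*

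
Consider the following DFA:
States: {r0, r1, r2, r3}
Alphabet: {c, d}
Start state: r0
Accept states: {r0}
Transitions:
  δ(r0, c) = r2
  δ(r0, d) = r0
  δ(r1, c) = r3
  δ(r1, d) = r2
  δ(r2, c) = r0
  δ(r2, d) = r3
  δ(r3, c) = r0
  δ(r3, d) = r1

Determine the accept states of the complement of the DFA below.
Complement accept states = All states \ Original accept states
= {r0, r1, r2, r3} \ {r0}
{r1, r2, r3}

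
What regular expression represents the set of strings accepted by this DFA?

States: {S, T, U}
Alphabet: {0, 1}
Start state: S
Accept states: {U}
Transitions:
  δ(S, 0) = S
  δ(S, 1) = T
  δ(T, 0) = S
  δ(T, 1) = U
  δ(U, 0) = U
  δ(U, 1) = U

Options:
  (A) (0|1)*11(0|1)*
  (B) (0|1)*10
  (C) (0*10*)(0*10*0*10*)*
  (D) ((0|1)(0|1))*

Check each option against the DFA on short strings; one disagreement eliminates an option:
  (A) (0|1)*11(0|1)*: agrees with the DFA on every string of length ≤ 6
  (B) (0|1)*10: on '10' the DFA goes S → T → S and rejects (S ∉ Accept), but the regex matches it → eliminate
  (C) (0*10*)(0*10*0*10*)*: on '1' the DFA goes S → T and rejects (T ∉ Accept), but the regex matches it → eliminate
  (D) ((0|1)(0|1))*: on ε the DFA stays in S and rejects (S ∉ Accept), but the regex matches it → eliminate
Only (A) is consistent with the DFA.
(A) (0|1)*11(0|1)*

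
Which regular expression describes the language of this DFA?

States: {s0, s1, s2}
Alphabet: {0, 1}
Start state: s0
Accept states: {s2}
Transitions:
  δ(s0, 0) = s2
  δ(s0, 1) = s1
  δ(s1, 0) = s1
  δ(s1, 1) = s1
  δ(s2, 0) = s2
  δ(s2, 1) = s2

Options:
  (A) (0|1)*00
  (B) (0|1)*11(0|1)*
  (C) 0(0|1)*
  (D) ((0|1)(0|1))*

Check each option against the DFA on short strings; one disagreement eliminates an option:
  (A) (0|1)*00: on '0' the DFA goes s0 → s2 and accepts (s2 ∈ Accept), but the regex does not match it → eliminate
  (B) (0|1)*11(0|1)*: on '0' the DFA goes s0 → s2 and accepts (s2 ∈ Accept), but the regex does not match it → eliminate
  (C) 0(0|1)*: agrees with the DFA on every string of length ≤ 6
  (D) ((0|1)(0|1))*: on ε the DFA stays in s0 and rejects (s0 ∉ Accept), but the regex matches it → eliminate
Only (C) is consistent with the DFA.
(C) 0(0|1)*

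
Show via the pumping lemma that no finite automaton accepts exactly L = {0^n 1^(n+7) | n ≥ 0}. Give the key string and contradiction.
Assume L is regular with pumping length p. Idea: pumping the 0-block breaks the fixed offset of 7.
Choose s = 0^p 1^(p+7) ∈ L. By the pumping lemma, s = xyz with |xy| ≤ p, |y| > 0, so y = 0^k with k ≥ 1. Then xy²z = 0^(p+k) 1^(p+7). For this to be in L we would need p+7 = (p+k)+7, i.e. k = 0, contradicting k ≥ 1. So xy²z ∉ L.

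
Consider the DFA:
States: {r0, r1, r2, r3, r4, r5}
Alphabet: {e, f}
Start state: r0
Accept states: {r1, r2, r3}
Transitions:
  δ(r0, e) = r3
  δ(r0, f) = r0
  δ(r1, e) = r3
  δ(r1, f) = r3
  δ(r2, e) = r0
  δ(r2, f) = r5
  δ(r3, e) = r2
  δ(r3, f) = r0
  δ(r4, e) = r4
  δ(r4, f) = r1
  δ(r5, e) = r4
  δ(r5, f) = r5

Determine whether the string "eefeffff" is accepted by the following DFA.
Processing string "eefeffff":
  r0 --e--> r3
  r3 --e--> r2
  r2 --f--> r5
  r5 --e--> r4
  r4 --f--> r1
  r1 --f--> r3
  r3 --f--> r0
  r0 --f--> r0
Final state: r0
Accept states: {r1, r2, r3}
No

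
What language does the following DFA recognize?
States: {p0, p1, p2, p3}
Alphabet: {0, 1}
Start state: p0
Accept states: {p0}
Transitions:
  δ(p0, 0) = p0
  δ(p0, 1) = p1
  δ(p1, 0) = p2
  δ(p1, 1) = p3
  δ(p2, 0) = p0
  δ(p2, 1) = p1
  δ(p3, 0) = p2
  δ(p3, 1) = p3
Testing a few strings:
  '1' → reject
  '0100' → accept
  '010' → reject
  '00' → accept
State roles: p0=value ≡ 0 (mod 4); p1=value ≡ 1 (mod 4); p2=value ≡ 2 (mod 4); p3=value ≡ 3 (mod 4)
All binary strings representing a multiple of 4 (read in base 2; leading zeros allowed and ε counts as 0)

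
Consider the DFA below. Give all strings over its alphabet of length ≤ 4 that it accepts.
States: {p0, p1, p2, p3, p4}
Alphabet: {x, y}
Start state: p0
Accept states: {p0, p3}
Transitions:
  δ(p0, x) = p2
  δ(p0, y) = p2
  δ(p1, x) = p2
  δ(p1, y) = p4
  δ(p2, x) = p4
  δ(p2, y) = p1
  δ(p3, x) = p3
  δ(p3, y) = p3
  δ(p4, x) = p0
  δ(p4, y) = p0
ε, xxx, xxy, yxx, yxy, xyyx, xyyy, yyyx, yyyy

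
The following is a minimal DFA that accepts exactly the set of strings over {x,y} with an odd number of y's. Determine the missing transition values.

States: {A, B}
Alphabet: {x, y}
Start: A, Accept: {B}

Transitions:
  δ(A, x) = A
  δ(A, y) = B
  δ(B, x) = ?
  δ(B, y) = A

From the language and accept set, identify what each state tracks — A: even number of y's so far; B: odd number of y's so far.
Each missing δ(q, a) is the state matching the new tracked value after reading a.
δ(B, x) = B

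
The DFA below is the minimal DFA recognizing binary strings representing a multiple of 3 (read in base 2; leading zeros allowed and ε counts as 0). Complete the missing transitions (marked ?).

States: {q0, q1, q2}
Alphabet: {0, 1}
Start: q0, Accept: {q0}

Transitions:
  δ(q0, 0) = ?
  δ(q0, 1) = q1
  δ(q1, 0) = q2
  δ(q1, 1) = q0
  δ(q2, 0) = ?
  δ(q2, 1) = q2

From the language and accept set, identify what each state tracks — q0: value ≡ 0 (mod 3); q1: value ≡ 1 (mod 3); q2: value ≡ 2 (mod 3).
Each missing δ(q, a) is the state matching the new tracked value after reading a.
δ(q0, 0) = q0; δ(q2, 0) = q1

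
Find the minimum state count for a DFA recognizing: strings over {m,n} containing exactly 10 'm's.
By Myhill–Nerode, count the distinguishable equivalence classes: 12 classes — having seen 0, 1, …, 10, or >10 copies of 'm'; the count-10 class is the only accepting one and >10 is dead.
12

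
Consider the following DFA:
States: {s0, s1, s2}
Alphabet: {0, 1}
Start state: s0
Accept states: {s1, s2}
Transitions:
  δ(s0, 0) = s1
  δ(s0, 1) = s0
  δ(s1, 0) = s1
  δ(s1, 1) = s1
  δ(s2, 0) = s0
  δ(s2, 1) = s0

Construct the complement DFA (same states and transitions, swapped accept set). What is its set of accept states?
Complement accept states = All states \ Original accept states
= {s0, s1, s2} \ {s1, s2}
{s0}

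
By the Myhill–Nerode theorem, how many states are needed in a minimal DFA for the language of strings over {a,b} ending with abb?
By Myhill–Nerode, count the distinguishable equivalence classes: 4 classes — one per longest suffix of the input that is a prefix of 'abb' (lengths 0 through 3); only the length-3 class is accepting.
4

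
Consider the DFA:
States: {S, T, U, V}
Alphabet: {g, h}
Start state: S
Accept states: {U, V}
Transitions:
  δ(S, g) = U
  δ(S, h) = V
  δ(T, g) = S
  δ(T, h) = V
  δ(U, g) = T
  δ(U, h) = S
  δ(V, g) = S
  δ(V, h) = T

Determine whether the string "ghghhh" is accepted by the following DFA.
Processing string "ghghhh":
  S --g--> U
  U --h--> S
  S --g--> U
  U --h--> S
  S --h--> V
  V --h--> T
Final state: T
Accept states: {U, V}
No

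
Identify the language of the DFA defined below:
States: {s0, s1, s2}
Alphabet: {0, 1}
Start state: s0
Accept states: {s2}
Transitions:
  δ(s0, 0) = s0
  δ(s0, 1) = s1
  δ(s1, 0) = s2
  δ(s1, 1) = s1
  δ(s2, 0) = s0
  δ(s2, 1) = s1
Testing a few strings:
  '0101' → reject
  '0' → reject
  '001' → reject
  '1' → reject
State roles: s0=no suffix match; s1=one trailing 1; s2=suffix is 10
All binary strings ending with 10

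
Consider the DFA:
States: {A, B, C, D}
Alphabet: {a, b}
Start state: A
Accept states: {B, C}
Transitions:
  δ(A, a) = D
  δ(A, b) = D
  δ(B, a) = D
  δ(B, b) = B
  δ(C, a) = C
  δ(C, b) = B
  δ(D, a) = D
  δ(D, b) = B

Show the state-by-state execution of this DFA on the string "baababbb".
read 'b': A → D
  read 'a': D → D
  read 'a': D → D
  read 'b': D → B
  read 'a': B → D
  read 'b': D → B
  read 'b': B → B
  read 'b': B → B
A -> D -> D -> D -> B -> D -> B -> B -> B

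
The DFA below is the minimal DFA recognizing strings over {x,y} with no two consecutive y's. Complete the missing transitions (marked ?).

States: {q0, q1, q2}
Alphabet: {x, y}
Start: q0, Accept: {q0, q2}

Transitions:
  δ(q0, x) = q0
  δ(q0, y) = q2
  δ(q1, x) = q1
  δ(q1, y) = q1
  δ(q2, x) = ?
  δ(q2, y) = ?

From the language and accept set, identify what each state tracks — q0: last symbol not y (ok); q1: saw yy (dead); q2: last symbol y (ok).
Each missing δ(q, a) is the state matching the new tracked value after reading a.
δ(q2, x) = q0; δ(q2, y) = q1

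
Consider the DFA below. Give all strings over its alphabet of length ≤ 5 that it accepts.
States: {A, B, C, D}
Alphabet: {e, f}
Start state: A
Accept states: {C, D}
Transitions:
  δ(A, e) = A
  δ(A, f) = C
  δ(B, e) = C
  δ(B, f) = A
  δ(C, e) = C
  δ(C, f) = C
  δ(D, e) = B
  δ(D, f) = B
f, ef, fe, ff, eef, efe, eff, fee, fef, ffe, fff, eeef, eefe, eeff, efee, efef, effe, efff, feee, feef, fefe, feff, ffee, ffef, fffe, ffff, eeeef, eeefe, eeeff, eefee, eefef, eeffe, eefff, efeee, efeef, efefe, efeff, effee, effef, efffe, effff, feeee, feeef, feefe, feeff, fefee, fefef, feffe, fefff, ffeee, ffeef, ffefe, ffeff, fffee, fffef, ffffe, fffff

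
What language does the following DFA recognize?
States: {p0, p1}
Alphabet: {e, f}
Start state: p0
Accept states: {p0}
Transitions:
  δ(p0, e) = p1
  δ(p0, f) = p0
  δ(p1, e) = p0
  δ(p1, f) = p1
Testing a few strings:
  'fe' → reject
  'ee' → accept
  'f' → accept
  'efe' → accept
State roles: p0=even number of e's so far; p1=odd number of e's so far
All strings over {e,f} with an even number of e's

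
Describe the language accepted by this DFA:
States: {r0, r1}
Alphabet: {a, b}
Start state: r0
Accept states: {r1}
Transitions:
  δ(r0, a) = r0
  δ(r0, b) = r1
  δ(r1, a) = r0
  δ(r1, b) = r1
Testing a few strings:
  'aaa' → reject
  'a' → reject
  'b' → accept
  'ba' → reject
State roles: r0=last symbol not b; r1=last symbol is b
All strings over {a,b} ending with b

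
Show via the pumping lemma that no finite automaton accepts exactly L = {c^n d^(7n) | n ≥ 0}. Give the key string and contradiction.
Assume L is regular with pumping length p. Idea: pumping the c-block breaks the 1:7 ratio.
Choose s = c^p d^(7p) (length 8p ≥ p). By the pumping lemma, s = xyz with |xy| ≤ p, |y| > 0, so y = c^k with k ≥ 1. Then xy²z = c^(p+k) d^(7p). For this to be in L we would need 7p = 7(p+k), i.e. 7k = 0, contradicting k ≥ 1. So xy²z ∉ L.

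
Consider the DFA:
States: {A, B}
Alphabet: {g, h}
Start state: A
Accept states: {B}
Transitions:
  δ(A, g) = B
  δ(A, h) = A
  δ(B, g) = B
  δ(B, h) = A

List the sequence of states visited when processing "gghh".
read 'g': A → B
  read 'g': B → B
  read 'h': B → A
  read 'h': A → A
A -> B -> B -> A -> A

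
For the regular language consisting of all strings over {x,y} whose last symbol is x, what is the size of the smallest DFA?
By Myhill–Nerode, count the distinguishable equivalence classes: 2^1 = 2 classes — the DFA must remember the last 1 symbol read; every pair of distinct length-1 suffixes is distinguishable by some continuation.
2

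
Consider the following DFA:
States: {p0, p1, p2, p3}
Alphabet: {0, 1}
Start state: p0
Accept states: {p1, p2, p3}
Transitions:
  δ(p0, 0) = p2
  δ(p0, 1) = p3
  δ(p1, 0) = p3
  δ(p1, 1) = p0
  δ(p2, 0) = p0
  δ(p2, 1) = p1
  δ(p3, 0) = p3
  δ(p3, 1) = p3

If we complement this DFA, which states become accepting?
Complement accept states = All states \ Original accept states
= {p0, p1, p2, p3} \ {p1, p2, p3}
{p0}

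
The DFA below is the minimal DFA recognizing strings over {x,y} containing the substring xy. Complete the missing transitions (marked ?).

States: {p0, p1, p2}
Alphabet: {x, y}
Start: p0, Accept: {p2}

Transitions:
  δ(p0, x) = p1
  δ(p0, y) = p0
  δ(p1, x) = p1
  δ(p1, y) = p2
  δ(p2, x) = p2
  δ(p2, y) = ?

From the language and accept set, identify what each state tracks — p0: no x seen yet; p1: seen a x, waiting for y; p2: substring xy seen.
Each missing δ(q, a) is the state matching the new tracked value after reading a.
δ(p2, y) = p2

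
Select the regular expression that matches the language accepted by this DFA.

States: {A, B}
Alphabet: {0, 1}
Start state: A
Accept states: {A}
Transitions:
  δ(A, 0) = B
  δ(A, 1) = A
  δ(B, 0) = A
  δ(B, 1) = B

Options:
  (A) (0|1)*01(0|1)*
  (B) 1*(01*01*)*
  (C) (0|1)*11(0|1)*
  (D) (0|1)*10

Check each option against the DFA on short strings; one disagreement eliminates an option:
  (A) (0|1)*01(0|1)*: on ε the DFA stays in A and accepts (A ∈ Accept), but the regex does not match it → eliminate
  (B) 1*(01*01*)*: agrees with the DFA on every string of length ≤ 6
  (C) (0|1)*11(0|1)*: on ε the DFA stays in A and accepts (A ∈ Accept), but the regex does not match it → eliminate
  (D) (0|1)*10: on ε the DFA stays in A and accepts (A ∈ Accept), but the regex does not match it → eliminate
Only (B) is consistent with the DFA.
(B) 1*(01*01*)*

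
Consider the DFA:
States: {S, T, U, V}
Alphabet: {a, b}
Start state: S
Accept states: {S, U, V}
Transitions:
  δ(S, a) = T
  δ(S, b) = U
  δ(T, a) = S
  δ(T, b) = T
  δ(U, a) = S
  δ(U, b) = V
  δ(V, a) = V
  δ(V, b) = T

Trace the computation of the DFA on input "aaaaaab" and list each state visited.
read 'a': S → T
  read 'a': T → S
  read 'a': S → T
  read 'a': T → S
  read 'a': S → T
  read 'a': T → S
  read 'b': S → U
S -> T -> S -> T -> S -> T -> S -> U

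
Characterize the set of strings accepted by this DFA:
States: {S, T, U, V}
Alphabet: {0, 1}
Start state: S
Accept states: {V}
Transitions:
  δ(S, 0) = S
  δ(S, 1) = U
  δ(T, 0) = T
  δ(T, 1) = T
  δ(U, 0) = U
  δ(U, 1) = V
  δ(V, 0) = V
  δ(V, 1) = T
Testing a few strings:
  '1000' → reject
  '1' → reject
  '0' → reject
  '010' → reject
State roles: S=zero 1's; T=≥ three 1's (dead); U=one 1; V=two 1's
All binary strings containing exactly two 1's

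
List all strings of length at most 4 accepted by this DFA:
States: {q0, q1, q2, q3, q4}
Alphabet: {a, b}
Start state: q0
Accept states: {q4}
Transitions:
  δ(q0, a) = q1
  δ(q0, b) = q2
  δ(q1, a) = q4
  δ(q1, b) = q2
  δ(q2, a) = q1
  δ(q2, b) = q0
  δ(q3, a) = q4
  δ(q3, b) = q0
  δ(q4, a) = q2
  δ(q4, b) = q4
aa, aab, baa, aabb, abaa, baab, bbaa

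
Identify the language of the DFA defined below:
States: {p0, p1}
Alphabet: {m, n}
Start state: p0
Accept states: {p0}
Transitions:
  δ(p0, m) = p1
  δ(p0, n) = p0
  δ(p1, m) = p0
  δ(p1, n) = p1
Testing a few strings:
  'nn' → accept
  'mn' → reject
  'nnn' → accept
  'm' → reject
State roles: p0=even number of m's so far; p1=odd number of m's so far
All strings over {m,n} with an even number of m's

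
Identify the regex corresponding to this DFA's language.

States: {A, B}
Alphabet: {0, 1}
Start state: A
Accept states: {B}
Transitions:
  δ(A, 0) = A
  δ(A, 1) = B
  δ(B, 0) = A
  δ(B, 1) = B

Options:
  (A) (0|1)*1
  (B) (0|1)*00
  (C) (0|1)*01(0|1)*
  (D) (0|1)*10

Check each option against the DFA on short strings; one disagreement eliminates an option:
  (A) (0|1)*1: agrees with the DFA on every string of length ≤ 6
  (B) (0|1)*00: on '1' the DFA goes A → B and accepts (B ∈ Accept), but the regex does not match it → eliminate
  (C) (0|1)*01(0|1)*: on '1' the DFA goes A → B and accepts (B ∈ Accept), but the regex does not match it → eliminate
  (D) (0|1)*10: on '1' the DFA goes A → B and accepts (B ∈ Accept), but the regex does not match it → eliminate
Only (A) is consistent with the DFA.
(A) (0|1)*1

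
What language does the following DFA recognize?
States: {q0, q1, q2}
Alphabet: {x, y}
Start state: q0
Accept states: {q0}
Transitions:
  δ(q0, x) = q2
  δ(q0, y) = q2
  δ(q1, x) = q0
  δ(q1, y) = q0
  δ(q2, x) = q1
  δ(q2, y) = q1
Testing a few strings:
  'yyxx' → reject
  'y' → reject
  'xyyx' → reject
  'yy' → reject
State roles: q0=length ≡ 0 (mod 3); q1=length ≡ 2 (mod 3); q2=length ≡ 1 (mod 3)
All strings over {x,y} whose length is a multiple of 3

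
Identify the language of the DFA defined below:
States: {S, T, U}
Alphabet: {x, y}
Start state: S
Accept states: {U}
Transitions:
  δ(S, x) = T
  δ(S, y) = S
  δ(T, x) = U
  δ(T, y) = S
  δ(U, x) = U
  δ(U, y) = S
Testing a few strings:
  'yxx' → accept
  'xyx' → reject
  'yyy' → reject
  'yx' → reject
State roles: S=last symbol not x; T=one trailing x; U=two trailing x's
All strings over {x,y} ending with xx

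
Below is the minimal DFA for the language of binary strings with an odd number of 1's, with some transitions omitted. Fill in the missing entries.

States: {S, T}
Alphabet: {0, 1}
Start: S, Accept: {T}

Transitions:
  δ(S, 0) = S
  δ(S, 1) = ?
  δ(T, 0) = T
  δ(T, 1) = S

From the language and accept set, identify what each state tracks — S: even number of 1's so far; T: odd number of 1's so far.
Each missing δ(q, a) is the state matching the new tracked value after reading a.
δ(S, 1) = T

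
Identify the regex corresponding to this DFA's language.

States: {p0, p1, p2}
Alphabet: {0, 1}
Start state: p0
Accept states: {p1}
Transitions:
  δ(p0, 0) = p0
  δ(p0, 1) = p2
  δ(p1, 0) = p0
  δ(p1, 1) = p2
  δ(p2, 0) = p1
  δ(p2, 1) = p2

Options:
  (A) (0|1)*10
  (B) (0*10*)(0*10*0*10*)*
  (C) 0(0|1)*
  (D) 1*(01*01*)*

Check each option against the DFA on short strings; one disagreement eliminates an option:
  (A) (0|1)*10: agrees with the DFA on every string of length ≤ 6
  (B) (0*10*)(0*10*0*10*)*: on '1' the DFA goes p0 → p2 and rejects (p2 ∉ Accept), but the regex matches it → eliminate
  (C) 0(0|1)*: on '0' the DFA goes p0 → p0 and rejects (p0 ∉ Accept), but the regex matches it → eliminate
  (D) 1*(01*01*)*: on ε the DFA stays in p0 and rejects (p0 ∉ Accept), but the regex matches it → eliminate
Only (A) is consistent with the DFA.
(A) (0|1)*10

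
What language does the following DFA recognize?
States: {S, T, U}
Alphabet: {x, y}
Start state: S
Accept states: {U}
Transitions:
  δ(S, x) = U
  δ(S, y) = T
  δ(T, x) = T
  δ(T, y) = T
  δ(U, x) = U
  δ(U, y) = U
Testing a few strings:
  'yx' → reject
  'y' → reject
  'xxy' → accept
  'xyx' → accept
State roles: S=no input read; T=started with y (dead); U=started with x
All strings over {x,y} starting with x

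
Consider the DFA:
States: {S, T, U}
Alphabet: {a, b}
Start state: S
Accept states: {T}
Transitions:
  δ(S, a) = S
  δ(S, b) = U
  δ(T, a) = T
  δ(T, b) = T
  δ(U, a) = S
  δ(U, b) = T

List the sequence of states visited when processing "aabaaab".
read 'a': S → S
  read 'a': S → S
  read 'b': S → U
  read 'a': U → S
  read 'a': S → S
  read 'a': S → S
  read 'b': S → U
S -> S -> S -> U -> S -> S -> S -> U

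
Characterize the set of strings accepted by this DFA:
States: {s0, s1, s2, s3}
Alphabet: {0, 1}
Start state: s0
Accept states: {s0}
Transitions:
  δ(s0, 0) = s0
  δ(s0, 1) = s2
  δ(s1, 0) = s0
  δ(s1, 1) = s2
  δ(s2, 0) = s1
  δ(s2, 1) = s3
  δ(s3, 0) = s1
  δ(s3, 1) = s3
Testing a few strings:
  '0' → accept
  '1100' → accept
  '01' → reject
  '1' → reject
State roles: s0=value ≡ 0 (mod 4); s1=value ≡ 2 (mod 4); s2=value ≡ 1 (mod 4); s3=value ≡ 3 (mod 4)
All binary strings representing a multiple of 4 (read in base 2; leading zeros allowed and ε counts as 0)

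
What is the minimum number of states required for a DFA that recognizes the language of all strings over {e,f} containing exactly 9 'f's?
By Myhill–Nerode, count the distinguishable equivalence classes: 11 classes — having seen 0, 1, …, 9, or >9 copies of 'f'; the count-9 class is the only accepting one and >9 is dead.
11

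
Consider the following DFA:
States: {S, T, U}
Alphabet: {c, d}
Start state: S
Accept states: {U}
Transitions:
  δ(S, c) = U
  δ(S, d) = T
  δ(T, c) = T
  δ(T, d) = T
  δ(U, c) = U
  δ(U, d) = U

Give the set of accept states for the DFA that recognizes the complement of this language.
Complement accept states = All states \ Original accept states
= {S, T, U} \ {U}
{S, T}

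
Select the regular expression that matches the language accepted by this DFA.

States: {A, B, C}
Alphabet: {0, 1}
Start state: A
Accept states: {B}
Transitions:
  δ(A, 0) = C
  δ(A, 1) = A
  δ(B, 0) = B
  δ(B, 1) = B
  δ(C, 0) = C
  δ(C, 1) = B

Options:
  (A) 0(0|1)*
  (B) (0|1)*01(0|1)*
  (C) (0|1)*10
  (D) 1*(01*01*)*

Check each option against the DFA on short strings; one disagreement eliminates an option:
  (A) 0(0|1)*: on '0' the DFA goes A → C and rejects (C ∉ Accept), but the regex matches it → eliminate
  (B) (0|1)*01(0|1)*: agrees with the DFA on every string of length ≤ 6
  (C) (0|1)*10: on '01' the DFA goes A → C → B and accepts (B ∈ Accept), but the regex does not match it → eliminate
  (D) 1*(01*01*)*: on ε the DFA stays in A and rejects (A ∉ Accept), but the regex matches it → eliminate
Only (B) is consistent with the DFA.
(B) (0|1)*01(0|1)*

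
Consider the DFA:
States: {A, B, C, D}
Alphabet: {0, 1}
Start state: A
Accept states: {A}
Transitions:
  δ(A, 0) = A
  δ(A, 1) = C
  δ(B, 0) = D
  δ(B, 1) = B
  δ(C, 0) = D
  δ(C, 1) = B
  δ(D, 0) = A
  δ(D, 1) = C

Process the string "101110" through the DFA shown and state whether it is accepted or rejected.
Processing string "101110":
  A --1--> C
  C --0--> D
  D --1--> C
  C --1--> B
  B --1--> B
  B --0--> D
Final state: D
Accept states: {A}
No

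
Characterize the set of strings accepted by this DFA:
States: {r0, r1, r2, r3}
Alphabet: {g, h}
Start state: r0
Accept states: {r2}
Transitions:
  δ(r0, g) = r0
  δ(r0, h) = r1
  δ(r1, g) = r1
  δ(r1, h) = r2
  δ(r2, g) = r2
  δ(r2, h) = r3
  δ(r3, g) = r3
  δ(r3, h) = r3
Testing a few strings:
  'hh' → accept
  'h' → reject
  'hgg' → reject
  'hhhh' → reject
State roles: r0=zero h's; r1=one h; r2=two h's; r3=≥ three h's (dead)
All strings over {g,h} containing exactly two h's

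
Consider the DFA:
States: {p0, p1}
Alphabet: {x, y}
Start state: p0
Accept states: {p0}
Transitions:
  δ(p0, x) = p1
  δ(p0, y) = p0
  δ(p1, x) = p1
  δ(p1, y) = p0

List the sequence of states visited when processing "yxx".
read 'y': p0 → p0
  read 'x': p0 → p1
  read 'x': p1 → p1
p0 -> p0 -> p1 -> p1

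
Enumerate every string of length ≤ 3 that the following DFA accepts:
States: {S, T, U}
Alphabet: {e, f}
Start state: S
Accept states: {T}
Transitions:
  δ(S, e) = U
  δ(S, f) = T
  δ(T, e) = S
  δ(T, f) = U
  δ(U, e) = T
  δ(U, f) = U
f, ee, efe, fef, ffe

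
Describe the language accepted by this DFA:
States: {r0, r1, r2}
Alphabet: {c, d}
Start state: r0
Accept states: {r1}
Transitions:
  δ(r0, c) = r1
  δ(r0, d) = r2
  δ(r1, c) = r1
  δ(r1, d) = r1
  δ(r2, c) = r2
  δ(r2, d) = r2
Testing a few strings:
  'cd' → accept
  'cdd' → accept
  'dd' → reject
  'dcd' → reject
State roles: r0=no input read; r1=started with c; r2=started with d (dead)
All strings over {c,d} starting with c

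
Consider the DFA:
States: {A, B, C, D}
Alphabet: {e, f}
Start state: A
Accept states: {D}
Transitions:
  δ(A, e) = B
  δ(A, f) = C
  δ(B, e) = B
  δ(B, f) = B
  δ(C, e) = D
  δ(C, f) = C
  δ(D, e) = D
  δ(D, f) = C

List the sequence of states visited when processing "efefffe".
read 'e': A → B
  read 'f': B → B
  read 'e': B → B
  read 'f': B → B
  read 'f': B → B
  read 'f': B → B
  read 'e': B → B
A -> B -> B -> B -> B -> B -> B -> B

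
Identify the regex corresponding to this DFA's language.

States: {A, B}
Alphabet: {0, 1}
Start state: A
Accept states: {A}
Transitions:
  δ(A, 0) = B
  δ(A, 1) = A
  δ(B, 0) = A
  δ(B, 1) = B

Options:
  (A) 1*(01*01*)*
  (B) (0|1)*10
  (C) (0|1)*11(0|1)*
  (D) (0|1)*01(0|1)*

Check each option against the DFA on short strings; one disagreement eliminates an option:
  (A) 1*(01*01*)*: agrees with the DFA on every string of length ≤ 6
  (B) (0|1)*10: on ε the DFA stays in A and accepts (A ∈ Accept), but the regex does not match it → eliminate
  (C) (0|1)*11(0|1)*: on ε the DFA stays in A and accepts (A ∈ Accept), but the regex does not match it → eliminate
  (D) (0|1)*01(0|1)*: on ε the DFA stays in A and accepts (A ∈ Accept), but the regex does not match it → eliminate
Only (A) is consistent with the DFA.
(A) 1*(01*01*)*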